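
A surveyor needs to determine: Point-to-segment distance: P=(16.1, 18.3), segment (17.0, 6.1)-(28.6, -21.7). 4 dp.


Project P onto AB: t = 0 (clamped to [0,1])
Closest point on segment: (17, 6.1)
Distance: 12.2332

12.2332


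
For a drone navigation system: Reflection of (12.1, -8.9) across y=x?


Reflection over y=x: (x,y) -> (y,x)
(12.1, -8.9) -> (-8.9, 12.1)

(-8.9, 12.1)


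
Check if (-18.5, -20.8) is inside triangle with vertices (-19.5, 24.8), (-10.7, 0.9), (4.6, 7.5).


Cross products: AB x AP = -377.38, BC x BP = -280.53, CA x CP = 1081.66
All same sign? no

No, outside


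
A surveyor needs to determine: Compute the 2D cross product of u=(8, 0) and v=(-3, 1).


u x v = u_x*v_y - u_y*v_x = 8*1 - 0*(-3)
= 8 - 0 = 8

8


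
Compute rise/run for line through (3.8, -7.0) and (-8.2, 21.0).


slope = (y2-y1)/(x2-x1) = (21-(-7))/((-8.2)-3.8) = 28/(-12) = -2.3333

-2.3333


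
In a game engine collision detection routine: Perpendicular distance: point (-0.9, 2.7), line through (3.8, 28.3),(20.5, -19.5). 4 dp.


|cross product| = 652.18
|line direction| = sqrt(2563.73) = 50.6333
Distance = 652.18/sqrt(2563.73) = 12.8805

12.8805


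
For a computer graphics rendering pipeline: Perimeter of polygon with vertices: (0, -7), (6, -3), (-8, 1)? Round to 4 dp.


Sides: (0, -7)->(6, -3): sqrt(52) = 7.211103, (6, -3)->(-8, 1): sqrt(212) = 14.56022, (-8, 1)->(0, -7): sqrt(128) = 11.313708
Sum = 33.085031
Perimeter = 33.085

33.085


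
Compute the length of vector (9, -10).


|u| = sqrt(9^2 + (-10)^2) = sqrt(181) = 13.4536

13.4536


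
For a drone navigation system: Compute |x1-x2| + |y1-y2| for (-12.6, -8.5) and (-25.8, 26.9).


|(-12.6)-(-25.8)| + |(-8.5)-26.9| = 13.2 + 35.4 = 48.6

48.6


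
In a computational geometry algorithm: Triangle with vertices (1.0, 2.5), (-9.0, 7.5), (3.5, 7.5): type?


Side lengths squared: AB^2=125, BC^2=156.25, CA^2=31.25
Sorted: [31.25, 125, 156.25]
By sides: Scalene, By angles: Right

Scalene, Right


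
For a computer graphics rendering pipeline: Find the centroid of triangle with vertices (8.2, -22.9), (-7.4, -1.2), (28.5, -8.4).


Centroid = ((x_A+x_B+x_C)/3, (y_A+y_B+y_C)/3)
= ((8.2+(-7.4)+28.5)/3, ((-22.9)+(-1.2)+(-8.4))/3)
= (9.7667, -10.8333)

(9.7667, -10.8333)


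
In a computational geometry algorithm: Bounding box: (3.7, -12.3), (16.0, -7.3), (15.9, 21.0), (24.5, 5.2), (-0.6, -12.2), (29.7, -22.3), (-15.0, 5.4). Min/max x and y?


x range: [-15, 29.7]
y range: [-22.3, 21]
Bounding box: (-15,-22.3) to (29.7,21)

(-15,-22.3) to (29.7,21)


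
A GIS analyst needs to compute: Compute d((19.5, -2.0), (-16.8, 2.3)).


dx=-36.3, dy=4.3
d^2 = (-36.3)^2 + 4.3^2 = 1336.18
d = sqrt(1336.18) = 36.5538

36.5538


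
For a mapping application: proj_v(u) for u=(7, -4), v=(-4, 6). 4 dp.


u.v = -52, |v| = sqrt(52) = 7.2111
Scalar projection = u.v / |v| = -52 / sqrt(52) = -7.2111

-7.2111


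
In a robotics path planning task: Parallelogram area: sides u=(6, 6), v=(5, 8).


|u x v| = |6*8 - 6*5|
= |48 - 30| = 18

18


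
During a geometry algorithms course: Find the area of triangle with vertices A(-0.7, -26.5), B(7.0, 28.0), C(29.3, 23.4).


Area = |x_A(y_B-y_C) + x_B(y_C-y_A) + x_C(y_A-y_B)|/2
= |(-3.22) + 349.3 + (-1596.85)|/2
= 1250.77/2 = 625.385

625.385


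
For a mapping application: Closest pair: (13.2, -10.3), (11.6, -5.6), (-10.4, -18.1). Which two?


d(P0,P1) = 4.9649, d(P0,P2) = 24.8556, d(P1,P2) = 25.3032
Closest: P0 and P1

Closest pair: (13.2, -10.3) and (11.6, -5.6), distance = 4.9649


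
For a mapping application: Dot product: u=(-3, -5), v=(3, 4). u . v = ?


u . v = u_x*v_x + u_y*v_y = (-3)*3 + (-5)*4
= (-9) + (-20) = -29

-29


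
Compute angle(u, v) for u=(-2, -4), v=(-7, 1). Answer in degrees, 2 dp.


u.v = 10, |u| = sqrt(20) = 4.4721, |v| = sqrt(50) = 7.0711
cos(theta) = u.v/(|u||v|) = 10/sqrt(1000) = 0.316228
theta = acos(0.316228) = 71.57 degrees

71.57 degrees


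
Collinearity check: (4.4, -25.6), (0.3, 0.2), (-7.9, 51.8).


Cross product: (0.3-4.4)*(51.8-(-25.6)) - (0.2-(-25.6))*((-7.9)-4.4)
= 0

Yes, collinear


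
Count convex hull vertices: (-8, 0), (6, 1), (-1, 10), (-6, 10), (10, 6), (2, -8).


Convex hull vertices (CCW): (-8, 0), (2, -8), (10, 6), (-1, 10), (-6, 10)
Count = 5

5


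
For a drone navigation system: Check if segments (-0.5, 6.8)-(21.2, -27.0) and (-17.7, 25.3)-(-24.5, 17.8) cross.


Cross products: d1=254.8, d2=647.39, d3=-179.91, d4=-572.5
d1*d2 < 0 and d3*d4 < 0? no

No, they don't intersect


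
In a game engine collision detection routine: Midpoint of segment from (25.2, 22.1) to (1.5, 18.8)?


M = ((25.2+1.5)/2, (22.1+18.8)/2)
= (13.35, 20.45)

(13.35, 20.45)


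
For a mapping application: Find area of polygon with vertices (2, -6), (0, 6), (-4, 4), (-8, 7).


Shoelace sum: (2*6 - 0*(-6)) + (0*4 - (-4)*6) + ((-4)*7 - (-8)*4) + ((-8)*(-6) - 2*7)
= 74
Area = |74|/2 = 37

37


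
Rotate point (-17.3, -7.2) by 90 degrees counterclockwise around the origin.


90° CCW: (x,y) -> (-y, x)
(-17.3,-7.2) -> (7.2, -17.3)

(7.2, -17.3)


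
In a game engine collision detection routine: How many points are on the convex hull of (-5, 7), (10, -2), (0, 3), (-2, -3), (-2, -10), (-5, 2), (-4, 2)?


Convex hull vertices (CCW): (-5, 2), (-2, -10), (10, -2), (-5, 7)
Count = 4

4


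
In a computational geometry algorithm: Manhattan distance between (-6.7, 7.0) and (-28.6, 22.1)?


|(-6.7)-(-28.6)| + |7-22.1| = 21.9 + 15.1 = 37

37


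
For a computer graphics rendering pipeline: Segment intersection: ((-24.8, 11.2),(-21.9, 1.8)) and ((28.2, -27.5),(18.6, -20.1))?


Cross products: d1=20.68, d2=89.46, d3=385.97, d4=317.19
d1*d2 < 0 and d3*d4 < 0? no

No, they don't intersect


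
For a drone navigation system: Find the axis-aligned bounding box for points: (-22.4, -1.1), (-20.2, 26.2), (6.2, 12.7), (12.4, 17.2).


x range: [-22.4, 12.4]
y range: [-1.1, 26.2]
Bounding box: (-22.4,-1.1) to (12.4,26.2)

(-22.4,-1.1) to (12.4,26.2)


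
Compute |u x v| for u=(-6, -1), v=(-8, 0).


|u x v| = |(-6)*0 - (-1)*(-8)|
= |0 - 8| = 8

8


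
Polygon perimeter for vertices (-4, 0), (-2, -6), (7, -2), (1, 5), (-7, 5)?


Sides: (-4, 0)->(-2, -6): sqrt(40) = 6.324555, (-2, -6)->(7, -2): sqrt(97) = 9.848858, (7, -2)->(1, 5): sqrt(85) = 9.219544, (1, 5)->(-7, 5): sqrt(64) = 8, (-7, 5)->(-4, 0): sqrt(34) = 5.830952
Sum = 39.223909
Perimeter = 39.2239

39.2239


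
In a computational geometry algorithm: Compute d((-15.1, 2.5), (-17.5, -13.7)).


dx=-2.4, dy=-16.2
d^2 = (-2.4)^2 + (-16.2)^2 = 268.2
d = sqrt(268.2) = 16.3768

16.3768


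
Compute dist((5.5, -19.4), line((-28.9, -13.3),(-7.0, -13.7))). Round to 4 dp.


|cross product| = 119.83
|line direction| = sqrt(479.77) = 21.9037
Distance = 119.83/sqrt(479.77) = 5.4708

5.4708


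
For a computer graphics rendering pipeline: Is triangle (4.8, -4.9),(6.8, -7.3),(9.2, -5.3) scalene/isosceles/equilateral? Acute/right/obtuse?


Side lengths squared: AB^2=9.76, BC^2=9.76, CA^2=19.52
Sorted: [9.76, 9.76, 19.52]
By sides: Isosceles, By angles: Right

Isosceles, Right


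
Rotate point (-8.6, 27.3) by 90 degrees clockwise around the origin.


90° CW: (x,y) -> (y, -x)
(-8.6,27.3) -> (27.3, 8.6)

(27.3, 8.6)


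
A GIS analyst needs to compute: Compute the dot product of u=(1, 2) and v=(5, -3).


u . v = u_x*v_x + u_y*v_y = 1*5 + 2*(-3)
= 5 + (-6) = -1

-1


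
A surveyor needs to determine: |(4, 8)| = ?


|u| = sqrt(4^2 + 8^2) = sqrt(80) = 8.9443

8.9443


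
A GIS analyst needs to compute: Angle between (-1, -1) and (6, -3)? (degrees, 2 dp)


u.v = -3, |u| = sqrt(2) = 1.4142, |v| = sqrt(45) = 6.7082
cos(theta) = u.v/(|u||v|) = -3/sqrt(90) = -0.316228
theta = acos(-0.316228) = 108.43 degrees

108.43 degrees


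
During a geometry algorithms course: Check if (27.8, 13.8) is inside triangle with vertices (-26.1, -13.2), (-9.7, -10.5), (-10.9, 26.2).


Cross products: AB x AP = 297.27, BC x BP = -1405.41, CA x CP = 1713.26
All same sign? no

No, outside


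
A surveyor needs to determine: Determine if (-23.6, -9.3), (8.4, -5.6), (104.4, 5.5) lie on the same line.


Cross product: (8.4-(-23.6))*(5.5-(-9.3)) - ((-5.6)-(-9.3))*(104.4-(-23.6))
= 0

Yes, collinear


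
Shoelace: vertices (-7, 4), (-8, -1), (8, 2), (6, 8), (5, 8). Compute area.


Shoelace sum: ((-7)*(-1) - (-8)*4) + ((-8)*2 - 8*(-1)) + (8*8 - 6*2) + (6*8 - 5*8) + (5*4 - (-7)*8)
= 167
Area = |167|/2 = 83.5

83.5


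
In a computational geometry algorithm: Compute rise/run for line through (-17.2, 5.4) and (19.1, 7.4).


slope = (y2-y1)/(x2-x1) = (7.4-5.4)/(19.1-(-17.2)) = 2/36.3 = 0.0551

0.0551


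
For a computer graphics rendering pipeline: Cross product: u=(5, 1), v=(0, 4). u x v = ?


u x v = u_x*v_y - u_y*v_x = 5*4 - 1*0
= 20 - 0 = 20

20


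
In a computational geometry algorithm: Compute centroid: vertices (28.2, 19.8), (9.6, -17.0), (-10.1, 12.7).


Centroid = ((x_A+x_B+x_C)/3, (y_A+y_B+y_C)/3)
= ((28.2+9.6+(-10.1))/3, (19.8+(-17)+12.7)/3)
= (9.2333, 5.1667)

(9.2333, 5.1667)


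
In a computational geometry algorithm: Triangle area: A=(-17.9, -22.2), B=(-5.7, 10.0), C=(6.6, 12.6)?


Area = |x_A(y_B-y_C) + x_B(y_C-y_A) + x_C(y_A-y_B)|/2
= |46.54 + (-198.36) + (-212.52)|/2
= 364.34/2 = 182.17

182.17


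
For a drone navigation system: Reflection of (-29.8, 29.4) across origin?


Reflection over origin: (x,y) -> (-x,-y)
(-29.8, 29.4) -> (29.8, -29.4)

(29.8, -29.4)


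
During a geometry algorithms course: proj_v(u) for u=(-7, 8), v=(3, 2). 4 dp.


u.v = -5, |v| = sqrt(13) = 3.6056
Scalar projection = u.v / |v| = -5 / sqrt(13) = -1.3868

-1.3868


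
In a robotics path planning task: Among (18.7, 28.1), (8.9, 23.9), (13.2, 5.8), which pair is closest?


d(P0,P1) = 10.6621, d(P0,P2) = 22.9682, d(P1,P2) = 18.6038
Closest: P0 and P1

Closest pair: (18.7, 28.1) and (8.9, 23.9), distance = 10.6621


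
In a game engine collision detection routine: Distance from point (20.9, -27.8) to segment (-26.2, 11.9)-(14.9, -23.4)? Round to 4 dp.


Project P onto AB: t = 1 (clamped to [0,1])
Closest point on segment: (14.9, -23.4)
Distance: 7.4404

7.4404


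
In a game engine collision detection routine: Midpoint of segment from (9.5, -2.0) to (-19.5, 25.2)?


M = ((9.5+(-19.5))/2, ((-2)+25.2)/2)
= (-5, 11.6)

(-5, 11.6)


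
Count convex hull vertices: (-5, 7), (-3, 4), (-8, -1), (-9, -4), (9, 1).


Convex hull vertices (CCW): (-9, -4), (9, 1), (-5, 7), (-8, -1)
Count = 4

4


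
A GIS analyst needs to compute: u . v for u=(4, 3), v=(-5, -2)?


u . v = u_x*v_x + u_y*v_y = 4*(-5) + 3*(-2)
= (-20) + (-6) = -26

-26


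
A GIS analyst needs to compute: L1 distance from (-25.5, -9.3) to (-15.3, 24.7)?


|(-25.5)-(-15.3)| + |(-9.3)-24.7| = 10.2 + 34 = 44.2

44.2


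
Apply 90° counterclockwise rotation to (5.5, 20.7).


90° CCW: (x,y) -> (-y, x)
(5.5,20.7) -> (-20.7, 5.5)

(-20.7, 5.5)


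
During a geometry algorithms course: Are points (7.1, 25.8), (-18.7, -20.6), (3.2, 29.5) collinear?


Cross product: ((-18.7)-7.1)*(29.5-25.8) - ((-20.6)-25.8)*(3.2-7.1)
= -276.42

No, not collinear


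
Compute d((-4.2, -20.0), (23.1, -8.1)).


dx=27.3, dy=11.9
d^2 = 27.3^2 + 11.9^2 = 886.9
d = sqrt(886.9) = 29.7809

29.7809


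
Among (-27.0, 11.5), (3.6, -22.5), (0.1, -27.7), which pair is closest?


d(P0,P1) = 45.7423, d(P0,P2) = 47.6555, d(P1,P2) = 6.2682
Closest: P1 and P2

Closest pair: (3.6, -22.5) and (0.1, -27.7), distance = 6.2682


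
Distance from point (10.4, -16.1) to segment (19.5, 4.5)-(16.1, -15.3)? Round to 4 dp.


Project P onto AB: t = 1 (clamped to [0,1])
Closest point on segment: (16.1, -15.3)
Distance: 5.7559

5.7559


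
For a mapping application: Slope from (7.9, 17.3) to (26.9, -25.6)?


slope = (y2-y1)/(x2-x1) = ((-25.6)-17.3)/(26.9-7.9) = (-42.9)/19 = -2.2579

-2.2579


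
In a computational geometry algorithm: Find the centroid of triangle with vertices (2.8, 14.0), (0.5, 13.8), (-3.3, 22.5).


Centroid = ((x_A+x_B+x_C)/3, (y_A+y_B+y_C)/3)
= ((2.8+0.5+(-3.3))/3, (14+13.8+22.5)/3)
= (0, 16.7667)

(0, 16.7667)


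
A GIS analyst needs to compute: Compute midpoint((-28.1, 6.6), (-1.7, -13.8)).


M = (((-28.1)+(-1.7))/2, (6.6+(-13.8))/2)
= (-14.9, -3.6)

(-14.9, -3.6)


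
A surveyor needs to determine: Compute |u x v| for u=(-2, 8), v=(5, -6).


|u x v| = |(-2)*(-6) - 8*5|
= |12 - 40| = 28

28


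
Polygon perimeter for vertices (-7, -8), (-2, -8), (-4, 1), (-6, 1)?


Sides: (-7, -8)->(-2, -8): sqrt(25) = 5, (-2, -8)->(-4, 1): sqrt(85) = 9.219544, (-4, 1)->(-6, 1): sqrt(4) = 2, (-6, 1)->(-7, -8): sqrt(82) = 9.055385
Sum = 25.274929
Perimeter = 25.2749

25.2749


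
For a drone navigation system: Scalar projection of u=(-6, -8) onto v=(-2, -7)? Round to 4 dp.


u.v = 68, |v| = sqrt(53) = 7.2801
Scalar projection = u.v / |v| = 68 / sqrt(53) = 9.3405

9.3405


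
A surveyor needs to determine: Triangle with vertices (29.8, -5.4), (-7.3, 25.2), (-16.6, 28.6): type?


Side lengths squared: AB^2=2312.77, BC^2=98.05, CA^2=3308.96
Sorted: [98.05, 2312.77, 3308.96]
By sides: Scalene, By angles: Obtuse

Scalene, Obtuse


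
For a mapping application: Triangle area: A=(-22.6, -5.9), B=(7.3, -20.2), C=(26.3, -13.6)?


Area = |x_A(y_B-y_C) + x_B(y_C-y_A) + x_C(y_A-y_B)|/2
= |149.16 + (-56.21) + 376.09|/2
= 469.04/2 = 234.52

234.52


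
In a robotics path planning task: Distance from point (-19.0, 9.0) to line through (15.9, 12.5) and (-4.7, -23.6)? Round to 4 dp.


|cross product| = 1187.79
|line direction| = sqrt(1727.57) = 41.564
Distance = 1187.79/sqrt(1727.57) = 28.5773

28.5773


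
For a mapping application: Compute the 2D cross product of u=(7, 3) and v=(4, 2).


u x v = u_x*v_y - u_y*v_x = 7*2 - 3*4
= 14 - 12 = 2

2


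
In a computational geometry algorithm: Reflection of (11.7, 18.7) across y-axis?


Reflection over y-axis: (x,y) -> (-x,y)
(11.7, 18.7) -> (-11.7, 18.7)

(-11.7, 18.7)


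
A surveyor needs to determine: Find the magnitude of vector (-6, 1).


|u| = sqrt((-6)^2 + 1^2) = sqrt(37) = 6.0828

6.0828


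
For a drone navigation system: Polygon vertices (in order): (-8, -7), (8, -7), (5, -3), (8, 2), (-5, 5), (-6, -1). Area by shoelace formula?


Shoelace sum: ((-8)*(-7) - 8*(-7)) + (8*(-3) - 5*(-7)) + (5*2 - 8*(-3)) + (8*5 - (-5)*2) + ((-5)*(-1) - (-6)*5) + ((-6)*(-7) - (-8)*(-1))
= 276
Area = |276|/2 = 138

138


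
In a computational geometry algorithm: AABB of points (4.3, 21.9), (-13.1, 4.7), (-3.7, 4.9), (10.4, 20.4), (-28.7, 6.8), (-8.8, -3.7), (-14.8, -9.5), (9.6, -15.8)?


x range: [-28.7, 10.4]
y range: [-15.8, 21.9]
Bounding box: (-28.7,-15.8) to (10.4,21.9)

(-28.7,-15.8) to (10.4,21.9)


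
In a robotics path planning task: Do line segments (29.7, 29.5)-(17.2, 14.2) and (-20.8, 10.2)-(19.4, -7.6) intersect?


Cross products: d1=1674.76, d2=837.2, d3=-531.4, d4=306.16
d1*d2 < 0 and d3*d4 < 0? no

No, they don't intersect


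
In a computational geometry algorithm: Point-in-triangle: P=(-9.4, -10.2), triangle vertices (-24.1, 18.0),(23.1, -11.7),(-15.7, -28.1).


Cross products: AB x AP = -894.45, BC x BP = -591.2, CA x CP = -440.79
All same sign? yes

Yes, inside


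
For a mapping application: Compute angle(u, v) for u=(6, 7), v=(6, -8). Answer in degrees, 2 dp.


u.v = -20, |u| = sqrt(85) = 9.2195, |v| = sqrt(100) = 10
cos(theta) = u.v/(|u||v|) = -20/sqrt(8500) = -0.21693
theta = acos(-0.21693) = 102.53 degrees

102.53 degrees


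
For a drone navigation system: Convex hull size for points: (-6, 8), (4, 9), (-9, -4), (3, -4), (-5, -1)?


Convex hull vertices (CCW): (-9, -4), (3, -4), (4, 9), (-6, 8)
Count = 4

4


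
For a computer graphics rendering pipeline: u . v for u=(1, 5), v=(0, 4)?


u . v = u_x*v_x + u_y*v_y = 1*0 + 5*4
= 0 + 20 = 20

20


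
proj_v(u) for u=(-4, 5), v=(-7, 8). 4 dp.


u.v = 68, |v| = sqrt(113) = 10.6301
Scalar projection = u.v / |v| = 68 / sqrt(113) = 6.3969

6.3969


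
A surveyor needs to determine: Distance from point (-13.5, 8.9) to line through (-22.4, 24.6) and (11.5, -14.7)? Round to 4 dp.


|cross product| = 182.46
|line direction| = sqrt(2693.7) = 51.9009
Distance = 182.46/sqrt(2693.7) = 3.5155

3.5155


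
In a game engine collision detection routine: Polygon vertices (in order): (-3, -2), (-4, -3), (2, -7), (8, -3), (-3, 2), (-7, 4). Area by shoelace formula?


Shoelace sum: ((-3)*(-3) - (-4)*(-2)) + ((-4)*(-7) - 2*(-3)) + (2*(-3) - 8*(-7)) + (8*2 - (-3)*(-3)) + ((-3)*4 - (-7)*2) + ((-7)*(-2) - (-3)*4)
= 120
Area = |120|/2 = 60

60


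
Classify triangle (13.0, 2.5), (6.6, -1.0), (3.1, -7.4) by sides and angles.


Side lengths squared: AB^2=53.21, BC^2=53.21, CA^2=196.02
Sorted: [53.21, 53.21, 196.02]
By sides: Isosceles, By angles: Obtuse

Isosceles, Obtuse


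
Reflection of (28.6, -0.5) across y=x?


Reflection over y=x: (x,y) -> (y,x)
(28.6, -0.5) -> (-0.5, 28.6)

(-0.5, 28.6)


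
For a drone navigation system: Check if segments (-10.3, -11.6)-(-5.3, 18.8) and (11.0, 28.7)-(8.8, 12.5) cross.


Cross products: d1=-256.4, d2=-242.28, d3=-446.02, d4=-460.14
d1*d2 < 0 and d3*d4 < 0? no

No, they don't intersect


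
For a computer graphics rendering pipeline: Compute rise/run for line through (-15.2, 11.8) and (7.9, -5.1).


slope = (y2-y1)/(x2-x1) = ((-5.1)-11.8)/(7.9-(-15.2)) = (-16.9)/23.1 = -0.7316

-0.7316


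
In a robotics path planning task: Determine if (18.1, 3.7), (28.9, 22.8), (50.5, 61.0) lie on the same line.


Cross product: (28.9-18.1)*(61-3.7) - (22.8-3.7)*(50.5-18.1)
= 0

Yes, collinear


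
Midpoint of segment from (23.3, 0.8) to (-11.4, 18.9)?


M = ((23.3+(-11.4))/2, (0.8+18.9)/2)
= (5.95, 9.85)

(5.95, 9.85)


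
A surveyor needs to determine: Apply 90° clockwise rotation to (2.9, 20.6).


90° CW: (x,y) -> (y, -x)
(2.9,20.6) -> (20.6, -2.9)

(20.6, -2.9)


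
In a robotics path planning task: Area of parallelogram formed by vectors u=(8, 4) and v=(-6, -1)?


|u x v| = |8*(-1) - 4*(-6)|
= |(-8) - (-24)| = 16

16


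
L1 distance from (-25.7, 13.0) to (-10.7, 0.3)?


|(-25.7)-(-10.7)| + |13-0.3| = 15 + 12.7 = 27.7

27.7


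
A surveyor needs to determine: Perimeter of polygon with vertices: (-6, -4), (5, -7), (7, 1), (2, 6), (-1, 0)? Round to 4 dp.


Sides: (-6, -4)->(5, -7): sqrt(130) = 11.401754, (5, -7)->(7, 1): sqrt(68) = 8.246211, (7, 1)->(2, 6): sqrt(50) = 7.071068, (2, 6)->(-1, 0): sqrt(45) = 6.708204, (-1, 0)->(-6, -4): sqrt(41) = 6.403124
Sum = 39.830361
Perimeter = 39.8304

39.8304


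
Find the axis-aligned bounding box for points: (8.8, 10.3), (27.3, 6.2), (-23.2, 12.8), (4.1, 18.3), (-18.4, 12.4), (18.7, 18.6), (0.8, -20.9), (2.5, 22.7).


x range: [-23.2, 27.3]
y range: [-20.9, 22.7]
Bounding box: (-23.2,-20.9) to (27.3,22.7)

(-23.2,-20.9) to (27.3,22.7)


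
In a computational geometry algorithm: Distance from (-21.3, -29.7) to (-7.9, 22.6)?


dx=13.4, dy=52.3
d^2 = 13.4^2 + 52.3^2 = 2914.85
d = sqrt(2914.85) = 53.9894

53.9894


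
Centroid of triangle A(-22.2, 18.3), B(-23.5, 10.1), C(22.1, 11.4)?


Centroid = ((x_A+x_B+x_C)/3, (y_A+y_B+y_C)/3)
= (((-22.2)+(-23.5)+22.1)/3, (18.3+10.1+11.4)/3)
= (-7.8667, 13.2667)

(-7.8667, 13.2667)


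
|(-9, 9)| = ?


|u| = sqrt((-9)^2 + 9^2) = sqrt(162) = 12.7279

12.7279


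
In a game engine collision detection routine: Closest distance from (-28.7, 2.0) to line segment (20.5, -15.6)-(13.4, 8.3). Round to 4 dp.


Project P onto AB: t = 1 (clamped to [0,1])
Closest point on segment: (13.4, 8.3)
Distance: 42.5688

42.5688


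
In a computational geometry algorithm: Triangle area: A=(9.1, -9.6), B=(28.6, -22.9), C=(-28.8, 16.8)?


Area = |x_A(y_B-y_C) + x_B(y_C-y_A) + x_C(y_A-y_B)|/2
= |(-361.27) + 755.04 + (-383.04)|/2
= 10.73/2 = 5.365

5.365


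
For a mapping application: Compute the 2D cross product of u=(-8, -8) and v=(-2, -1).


u x v = u_x*v_y - u_y*v_x = (-8)*(-1) - (-8)*(-2)
= 8 - 16 = -8

-8


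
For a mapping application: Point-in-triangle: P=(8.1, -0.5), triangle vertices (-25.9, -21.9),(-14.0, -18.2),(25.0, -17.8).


Cross products: AB x AP = 128.86, BC x BP = 681.46, CA x CP = -949.86
All same sign? no

No, outside


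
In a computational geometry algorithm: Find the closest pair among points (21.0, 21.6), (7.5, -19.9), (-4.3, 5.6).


d(P0,P1) = 43.6406, d(P0,P2) = 29.9348, d(P1,P2) = 28.0979
Closest: P1 and P2

Closest pair: (7.5, -19.9) and (-4.3, 5.6), distance = 28.0979


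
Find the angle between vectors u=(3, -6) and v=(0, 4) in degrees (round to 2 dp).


u.v = -24, |u| = sqrt(45) = 6.7082, |v| = sqrt(16) = 4
cos(theta) = u.v/(|u||v|) = -24/sqrt(720) = -0.894427
theta = acos(-0.894427) = 153.43 degrees

153.43 degrees


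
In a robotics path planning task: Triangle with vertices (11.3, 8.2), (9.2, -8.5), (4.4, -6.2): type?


Side lengths squared: AB^2=283.3, BC^2=28.33, CA^2=254.97
Sorted: [28.33, 254.97, 283.3]
By sides: Scalene, By angles: Right

Scalene, Right


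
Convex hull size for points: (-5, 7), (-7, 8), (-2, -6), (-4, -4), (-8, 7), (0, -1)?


Convex hull vertices (CCW): (-8, 7), (-4, -4), (-2, -6), (0, -1), (-5, 7), (-7, 8)
Count = 6

6


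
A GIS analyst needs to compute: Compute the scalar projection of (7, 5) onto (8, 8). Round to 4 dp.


u.v = 96, |v| = sqrt(128) = 11.3137
Scalar projection = u.v / |v| = 96 / sqrt(128) = 8.4853

8.4853


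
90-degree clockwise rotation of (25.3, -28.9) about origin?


90° CW: (x,y) -> (y, -x)
(25.3,-28.9) -> (-28.9, -25.3)

(-28.9, -25.3)


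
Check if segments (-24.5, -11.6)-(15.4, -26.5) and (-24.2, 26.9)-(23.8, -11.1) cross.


Cross products: d1=-1859.4, d2=-1058.4, d3=1540.62, d4=739.62
d1*d2 < 0 and d3*d4 < 0? no

No, they don't intersect


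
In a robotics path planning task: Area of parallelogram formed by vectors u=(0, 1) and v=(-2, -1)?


|u x v| = |0*(-1) - 1*(-2)|
= |0 - (-2)| = 2

2


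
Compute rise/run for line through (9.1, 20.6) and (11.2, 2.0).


slope = (y2-y1)/(x2-x1) = (2-20.6)/(11.2-9.1) = (-18.6)/2.1 = -8.8571

-8.8571


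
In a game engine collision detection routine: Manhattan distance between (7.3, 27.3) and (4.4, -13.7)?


|7.3-4.4| + |27.3-(-13.7)| = 2.9 + 41 = 43.9

43.9


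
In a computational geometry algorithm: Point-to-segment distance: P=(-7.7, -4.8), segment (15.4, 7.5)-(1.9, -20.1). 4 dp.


Project P onto AB: t = 0.69 (clamped to [0,1])
Closest point on segment: (6.0855, -11.5429)
Distance: 15.3463

15.3463


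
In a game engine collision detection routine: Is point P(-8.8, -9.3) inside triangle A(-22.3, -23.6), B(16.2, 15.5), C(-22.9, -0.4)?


Cross products: AB x AP = 22.7, BC x BP = 572.18, CA x CP = 321.78
All same sign? yes

Yes, inside


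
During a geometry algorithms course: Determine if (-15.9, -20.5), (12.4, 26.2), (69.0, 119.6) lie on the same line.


Cross product: (12.4-(-15.9))*(119.6-(-20.5)) - (26.2-(-20.5))*(69-(-15.9))
= 0

Yes, collinear


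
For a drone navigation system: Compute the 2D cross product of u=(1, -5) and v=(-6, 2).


u x v = u_x*v_y - u_y*v_x = 1*2 - (-5)*(-6)
= 2 - 30 = -28

-28


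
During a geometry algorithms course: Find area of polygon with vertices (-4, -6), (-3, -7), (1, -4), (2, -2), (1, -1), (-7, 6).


Shoelace sum: ((-4)*(-7) - (-3)*(-6)) + ((-3)*(-4) - 1*(-7)) + (1*(-2) - 2*(-4)) + (2*(-1) - 1*(-2)) + (1*6 - (-7)*(-1)) + ((-7)*(-6) - (-4)*6)
= 100
Area = |100|/2 = 50

50


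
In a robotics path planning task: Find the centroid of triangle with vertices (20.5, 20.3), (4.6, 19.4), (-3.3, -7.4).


Centroid = ((x_A+x_B+x_C)/3, (y_A+y_B+y_C)/3)
= ((20.5+4.6+(-3.3))/3, (20.3+19.4+(-7.4))/3)
= (7.2667, 10.7667)

(7.2667, 10.7667)


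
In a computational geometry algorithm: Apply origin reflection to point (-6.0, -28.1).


Reflection over origin: (x,y) -> (-x,-y)
(-6, -28.1) -> (6, 28.1)

(6, 28.1)


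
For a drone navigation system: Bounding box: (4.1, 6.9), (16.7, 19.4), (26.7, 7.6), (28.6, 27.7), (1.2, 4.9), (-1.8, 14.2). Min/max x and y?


x range: [-1.8, 28.6]
y range: [4.9, 27.7]
Bounding box: (-1.8,4.9) to (28.6,27.7)

(-1.8,4.9) to (28.6,27.7)


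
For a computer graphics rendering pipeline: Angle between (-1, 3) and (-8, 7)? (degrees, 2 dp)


u.v = 29, |u| = sqrt(10) = 3.1623, |v| = sqrt(113) = 10.6301
cos(theta) = u.v/(|u||v|) = 29/sqrt(1130) = 0.862698
theta = acos(0.862698) = 30.38 degrees

30.38 degrees


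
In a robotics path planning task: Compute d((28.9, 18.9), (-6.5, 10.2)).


dx=-35.4, dy=-8.7
d^2 = (-35.4)^2 + (-8.7)^2 = 1328.85
d = sqrt(1328.85) = 36.4534

36.4534


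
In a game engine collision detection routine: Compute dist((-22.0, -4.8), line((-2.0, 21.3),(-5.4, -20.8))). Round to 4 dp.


|cross product| = 753.26
|line direction| = sqrt(1783.97) = 42.2371
Distance = 753.26/sqrt(1783.97) = 17.8341

17.8341


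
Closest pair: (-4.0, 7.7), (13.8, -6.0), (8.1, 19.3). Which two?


d(P0,P1) = 22.4617, d(P0,P2) = 16.7622, d(P1,P2) = 25.9341
Closest: P0 and P2

Closest pair: (-4.0, 7.7) and (8.1, 19.3), distance = 16.7622


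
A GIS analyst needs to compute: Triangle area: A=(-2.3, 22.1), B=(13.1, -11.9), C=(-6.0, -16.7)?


Area = |x_A(y_B-y_C) + x_B(y_C-y_A) + x_C(y_A-y_B)|/2
= |(-11.04) + (-508.28) + (-204)|/2
= 723.32/2 = 361.66

361.66


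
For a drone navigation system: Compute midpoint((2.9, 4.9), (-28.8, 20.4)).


M = ((2.9+(-28.8))/2, (4.9+20.4)/2)
= (-12.95, 12.65)

(-12.95, 12.65)


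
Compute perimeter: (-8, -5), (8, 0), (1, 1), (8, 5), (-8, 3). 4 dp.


Sides: (-8, -5)->(8, 0): sqrt(281) = 16.763055, (8, 0)->(1, 1): sqrt(50) = 7.071068, (1, 1)->(8, 5): sqrt(65) = 8.062258, (8, 5)->(-8, 3): sqrt(260) = 16.124515, (-8, 3)->(-8, -5): sqrt(64) = 8
Sum = 56.020896
Perimeter = 56.0209

56.0209


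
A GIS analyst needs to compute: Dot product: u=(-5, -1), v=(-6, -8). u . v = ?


u . v = u_x*v_x + u_y*v_y = (-5)*(-6) + (-1)*(-8)
= 30 + 8 = 38

38


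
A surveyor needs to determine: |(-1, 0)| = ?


|u| = sqrt((-1)^2 + 0^2) = sqrt(1) = 1

1


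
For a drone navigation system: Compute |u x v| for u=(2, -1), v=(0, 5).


|u x v| = |2*5 - (-1)*0|
= |10 - 0| = 10

10


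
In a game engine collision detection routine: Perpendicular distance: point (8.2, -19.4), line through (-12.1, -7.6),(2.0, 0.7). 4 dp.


|cross product| = 334.87
|line direction| = sqrt(267.7) = 16.3615
Distance = 334.87/sqrt(267.7) = 20.4669

20.4669


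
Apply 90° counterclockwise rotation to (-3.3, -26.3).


90° CCW: (x,y) -> (-y, x)
(-3.3,-26.3) -> (26.3, -3.3)

(26.3, -3.3)


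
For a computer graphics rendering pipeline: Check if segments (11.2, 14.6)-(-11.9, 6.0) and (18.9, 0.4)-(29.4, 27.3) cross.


Cross products: d1=356.23, d2=887.32, d3=394.24, d4=-136.85
d1*d2 < 0 and d3*d4 < 0? no

No, they don't intersect


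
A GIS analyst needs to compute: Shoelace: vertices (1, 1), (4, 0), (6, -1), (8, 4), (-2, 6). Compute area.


Shoelace sum: (1*0 - 4*1) + (4*(-1) - 6*0) + (6*4 - 8*(-1)) + (8*6 - (-2)*4) + ((-2)*1 - 1*6)
= 72
Area = |72|/2 = 36

36


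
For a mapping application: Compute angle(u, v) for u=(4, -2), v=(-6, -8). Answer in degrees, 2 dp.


u.v = -8, |u| = sqrt(20) = 4.4721, |v| = sqrt(100) = 10
cos(theta) = u.v/(|u||v|) = -8/sqrt(2000) = -0.178885
theta = acos(-0.178885) = 100.3 degrees

100.3 degrees


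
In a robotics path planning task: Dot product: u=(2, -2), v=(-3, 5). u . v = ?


u . v = u_x*v_x + u_y*v_y = 2*(-3) + (-2)*5
= (-6) + (-10) = -16

-16


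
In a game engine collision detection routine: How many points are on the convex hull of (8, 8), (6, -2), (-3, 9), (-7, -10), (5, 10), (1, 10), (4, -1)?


Convex hull vertices (CCW): (-7, -10), (6, -2), (8, 8), (5, 10), (1, 10), (-3, 9)
Count = 6

6


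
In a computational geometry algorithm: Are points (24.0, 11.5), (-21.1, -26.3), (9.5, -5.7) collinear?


Cross product: ((-21.1)-24)*((-5.7)-11.5) - ((-26.3)-11.5)*(9.5-24)
= 227.62

No, not collinear


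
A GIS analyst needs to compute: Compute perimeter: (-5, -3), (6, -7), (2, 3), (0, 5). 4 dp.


Sides: (-5, -3)->(6, -7): sqrt(137) = 11.7047, (6, -7)->(2, 3): sqrt(116) = 10.77033, (2, 3)->(0, 5): sqrt(8) = 2.828427, (0, 5)->(-5, -3): sqrt(89) = 9.433981
Sum = 34.737438
Perimeter = 34.7374

34.7374


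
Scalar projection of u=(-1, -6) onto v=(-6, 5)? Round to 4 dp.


u.v = -24, |v| = sqrt(61) = 7.8102
Scalar projection = u.v / |v| = -24 / sqrt(61) = -3.0729

-3.0729


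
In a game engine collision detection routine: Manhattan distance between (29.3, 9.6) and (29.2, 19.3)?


|29.3-29.2| + |9.6-19.3| = 0.1 + 9.7 = 9.8

9.8


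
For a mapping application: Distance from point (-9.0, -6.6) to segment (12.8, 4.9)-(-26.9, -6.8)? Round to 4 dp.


Project P onto AB: t = 0.5838 (clamped to [0,1])
Closest point on segment: (-10.3762, -1.9303)
Distance: 4.8683

4.8683


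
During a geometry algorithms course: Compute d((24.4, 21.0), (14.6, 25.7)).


dx=-9.8, dy=4.7
d^2 = (-9.8)^2 + 4.7^2 = 118.13
d = sqrt(118.13) = 10.8688

10.8688


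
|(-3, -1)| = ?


|u| = sqrt((-3)^2 + (-1)^2) = sqrt(10) = 3.1623

3.1623


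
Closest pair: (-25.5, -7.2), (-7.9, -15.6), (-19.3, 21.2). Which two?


d(P0,P1) = 19.5018, d(P0,P2) = 29.0689, d(P1,P2) = 38.5253
Closest: P0 and P1

Closest pair: (-25.5, -7.2) and (-7.9, -15.6), distance = 19.5018


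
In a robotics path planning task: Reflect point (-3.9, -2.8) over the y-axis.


Reflection over y-axis: (x,y) -> (-x,y)
(-3.9, -2.8) -> (3.9, -2.8)

(3.9, -2.8)


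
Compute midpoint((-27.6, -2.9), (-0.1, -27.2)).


M = (((-27.6)+(-0.1))/2, ((-2.9)+(-27.2))/2)
= (-13.85, -15.05)

(-13.85, -15.05)


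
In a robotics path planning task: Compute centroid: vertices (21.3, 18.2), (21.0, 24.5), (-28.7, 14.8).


Centroid = ((x_A+x_B+x_C)/3, (y_A+y_B+y_C)/3)
= ((21.3+21+(-28.7))/3, (18.2+24.5+14.8)/3)
= (4.5333, 19.1667)

(4.5333, 19.1667)


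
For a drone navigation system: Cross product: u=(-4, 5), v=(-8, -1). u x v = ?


u x v = u_x*v_y - u_y*v_x = (-4)*(-1) - 5*(-8)
= 4 - (-40) = 44

44


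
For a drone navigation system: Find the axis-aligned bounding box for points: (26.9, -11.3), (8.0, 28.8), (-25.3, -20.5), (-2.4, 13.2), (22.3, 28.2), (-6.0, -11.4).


x range: [-25.3, 26.9]
y range: [-20.5, 28.8]
Bounding box: (-25.3,-20.5) to (26.9,28.8)

(-25.3,-20.5) to (26.9,28.8)


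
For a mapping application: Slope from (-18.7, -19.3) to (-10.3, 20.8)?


slope = (y2-y1)/(x2-x1) = (20.8-(-19.3))/((-10.3)-(-18.7)) = 40.1/8.4 = 4.7738

4.7738


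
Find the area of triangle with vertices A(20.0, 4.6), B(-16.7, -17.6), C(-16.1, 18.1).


Area = |x_A(y_B-y_C) + x_B(y_C-y_A) + x_C(y_A-y_B)|/2
= |(-714) + (-225.45) + (-357.42)|/2
= 1296.87/2 = 648.435

648.435


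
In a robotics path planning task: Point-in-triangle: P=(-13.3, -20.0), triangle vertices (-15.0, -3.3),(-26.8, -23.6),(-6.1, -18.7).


Cross products: AB x AP = 231.57, BC x BP = 8.37, CA x CP = 122.45
All same sign? yes

Yes, inside


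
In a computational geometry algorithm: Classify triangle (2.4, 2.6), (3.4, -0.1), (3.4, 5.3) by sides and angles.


Side lengths squared: AB^2=8.29, BC^2=29.16, CA^2=8.29
Sorted: [8.29, 8.29, 29.16]
By sides: Isosceles, By angles: Obtuse

Isosceles, Obtuse


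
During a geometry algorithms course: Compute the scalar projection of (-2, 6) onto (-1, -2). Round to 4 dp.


u.v = -10, |v| = sqrt(5) = 2.2361
Scalar projection = u.v / |v| = -10 / sqrt(5) = -4.4721

-4.4721


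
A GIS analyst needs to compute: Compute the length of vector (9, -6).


|u| = sqrt(9^2 + (-6)^2) = sqrt(117) = 10.8167

10.8167


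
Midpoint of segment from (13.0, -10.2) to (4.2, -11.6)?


M = ((13+4.2)/2, ((-10.2)+(-11.6))/2)
= (8.6, -10.9)

(8.6, -10.9)


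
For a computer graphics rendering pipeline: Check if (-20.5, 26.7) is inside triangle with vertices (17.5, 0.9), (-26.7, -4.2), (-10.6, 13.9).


Cross products: AB x AP = -1334.16, BC x BP = 385.27, CA x CP = 230.98
All same sign? no

No, outside


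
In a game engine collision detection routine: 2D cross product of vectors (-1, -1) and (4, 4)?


u x v = u_x*v_y - u_y*v_x = (-1)*4 - (-1)*4
= (-4) - (-4) = 0

0


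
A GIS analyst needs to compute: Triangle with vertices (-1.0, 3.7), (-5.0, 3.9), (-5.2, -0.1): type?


Side lengths squared: AB^2=16.04, BC^2=16.04, CA^2=32.08
Sorted: [16.04, 16.04, 32.08]
By sides: Isosceles, By angles: Right

Isosceles, Right


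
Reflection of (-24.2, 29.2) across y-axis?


Reflection over y-axis: (x,y) -> (-x,y)
(-24.2, 29.2) -> (24.2, 29.2)

(24.2, 29.2)


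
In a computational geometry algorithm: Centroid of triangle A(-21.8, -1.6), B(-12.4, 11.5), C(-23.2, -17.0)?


Centroid = ((x_A+x_B+x_C)/3, (y_A+y_B+y_C)/3)
= (((-21.8)+(-12.4)+(-23.2))/3, ((-1.6)+11.5+(-17))/3)
= (-19.1333, -2.3667)

(-19.1333, -2.3667)


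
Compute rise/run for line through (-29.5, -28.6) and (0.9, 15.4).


slope = (y2-y1)/(x2-x1) = (15.4-(-28.6))/(0.9-(-29.5)) = 44/30.4 = 1.4474

1.4474


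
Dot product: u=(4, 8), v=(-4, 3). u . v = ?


u . v = u_x*v_x + u_y*v_y = 4*(-4) + 8*3
= (-16) + 24 = 8

8


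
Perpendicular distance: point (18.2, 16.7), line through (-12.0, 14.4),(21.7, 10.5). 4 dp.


|cross product| = 195.29
|line direction| = sqrt(1150.9) = 33.9249
Distance = 195.29/sqrt(1150.9) = 5.7565

5.7565


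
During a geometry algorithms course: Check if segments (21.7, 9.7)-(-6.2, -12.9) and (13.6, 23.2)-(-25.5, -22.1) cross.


Cross products: d1=894.78, d2=514.57, d3=-559.71, d4=-179.5
d1*d2 < 0 and d3*d4 < 0? no

No, they don't intersect


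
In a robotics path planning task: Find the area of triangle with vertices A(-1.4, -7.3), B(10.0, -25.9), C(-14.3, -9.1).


Area = |x_A(y_B-y_C) + x_B(y_C-y_A) + x_C(y_A-y_B)|/2
= |23.52 + (-18) + (-265.98)|/2
= 260.46/2 = 130.23

130.23


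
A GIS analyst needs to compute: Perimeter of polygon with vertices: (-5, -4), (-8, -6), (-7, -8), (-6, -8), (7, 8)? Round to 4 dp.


Sides: (-5, -4)->(-8, -6): sqrt(13) = 3.605551, (-8, -6)->(-7, -8): sqrt(5) = 2.236068, (-7, -8)->(-6, -8): sqrt(1) = 1, (-6, -8)->(7, 8): sqrt(425) = 20.615528, (7, 8)->(-5, -4): sqrt(288) = 16.970563
Sum = 44.42771
Perimeter = 44.4277

44.4277


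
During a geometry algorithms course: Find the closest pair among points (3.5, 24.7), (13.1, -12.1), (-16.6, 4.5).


d(P0,P1) = 38.0316, d(P0,P2) = 28.4965, d(P1,P2) = 34.0243
Closest: P0 and P2

Closest pair: (3.5, 24.7) and (-16.6, 4.5), distance = 28.4965


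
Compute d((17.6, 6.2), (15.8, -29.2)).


dx=-1.8, dy=-35.4
d^2 = (-1.8)^2 + (-35.4)^2 = 1256.4
d = sqrt(1256.4) = 35.4457

35.4457


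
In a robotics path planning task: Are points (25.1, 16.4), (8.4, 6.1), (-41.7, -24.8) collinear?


Cross product: (8.4-25.1)*((-24.8)-16.4) - (6.1-16.4)*((-41.7)-25.1)
= 0

Yes, collinear


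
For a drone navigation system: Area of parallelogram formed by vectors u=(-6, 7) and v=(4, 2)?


|u x v| = |(-6)*2 - 7*4|
= |(-12) - 28| = 40

40


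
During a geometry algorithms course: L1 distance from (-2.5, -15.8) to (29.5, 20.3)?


|(-2.5)-29.5| + |(-15.8)-20.3| = 32 + 36.1 = 68.1

68.1


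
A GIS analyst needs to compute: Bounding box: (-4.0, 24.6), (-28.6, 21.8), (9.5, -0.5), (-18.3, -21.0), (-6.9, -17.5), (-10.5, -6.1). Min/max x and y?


x range: [-28.6, 9.5]
y range: [-21, 24.6]
Bounding box: (-28.6,-21) to (9.5,24.6)

(-28.6,-21) to (9.5,24.6)


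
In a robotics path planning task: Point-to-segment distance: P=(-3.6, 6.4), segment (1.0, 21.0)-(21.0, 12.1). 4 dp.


Project P onto AB: t = 0.0792 (clamped to [0,1])
Closest point on segment: (2.5834, 20.2954)
Distance: 15.2091

15.2091


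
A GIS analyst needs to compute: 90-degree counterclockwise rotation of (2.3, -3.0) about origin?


90° CCW: (x,y) -> (-y, x)
(2.3,-3) -> (3, 2.3)

(3, 2.3)


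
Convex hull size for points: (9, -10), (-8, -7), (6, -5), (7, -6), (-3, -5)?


Convex hull vertices (CCW): (-8, -7), (9, -10), (7, -6), (6, -5), (-3, -5)
Count = 5

5


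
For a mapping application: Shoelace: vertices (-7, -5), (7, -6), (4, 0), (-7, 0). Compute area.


Shoelace sum: ((-7)*(-6) - 7*(-5)) + (7*0 - 4*(-6)) + (4*0 - (-7)*0) + ((-7)*(-5) - (-7)*0)
= 136
Area = |136|/2 = 68

68


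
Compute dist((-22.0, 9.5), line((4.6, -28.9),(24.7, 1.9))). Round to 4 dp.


|cross product| = 1591.12
|line direction| = sqrt(1352.65) = 36.7784
Distance = 1591.12/sqrt(1352.65) = 43.2624

43.2624


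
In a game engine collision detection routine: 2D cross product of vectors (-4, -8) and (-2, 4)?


u x v = u_x*v_y - u_y*v_x = (-4)*4 - (-8)*(-2)
= (-16) - 16 = -32

-32


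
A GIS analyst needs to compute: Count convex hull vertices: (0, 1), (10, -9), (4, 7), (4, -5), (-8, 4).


Convex hull vertices (CCW): (-8, 4), (4, -5), (10, -9), (4, 7)
Count = 4

4


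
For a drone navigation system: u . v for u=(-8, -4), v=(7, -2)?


u . v = u_x*v_x + u_y*v_y = (-8)*7 + (-4)*(-2)
= (-56) + 8 = -48

-48


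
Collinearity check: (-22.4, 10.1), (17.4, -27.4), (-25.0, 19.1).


Cross product: (17.4-(-22.4))*(19.1-10.1) - ((-27.4)-10.1)*((-25)-(-22.4))
= 260.7

No, not collinear


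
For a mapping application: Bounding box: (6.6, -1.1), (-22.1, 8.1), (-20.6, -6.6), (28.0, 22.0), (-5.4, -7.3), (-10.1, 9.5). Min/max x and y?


x range: [-22.1, 28]
y range: [-7.3, 22]
Bounding box: (-22.1,-7.3) to (28,22)

(-22.1,-7.3) to (28,22)


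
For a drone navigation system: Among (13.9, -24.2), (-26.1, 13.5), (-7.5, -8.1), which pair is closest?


d(P0,P1) = 54.9663, d(P0,P2) = 26.78, d(P1,P2) = 28.5047
Closest: P0 and P2

Closest pair: (13.9, -24.2) and (-7.5, -8.1), distance = 26.78


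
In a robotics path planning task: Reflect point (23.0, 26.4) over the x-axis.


Reflection over x-axis: (x,y) -> (x,-y)
(23, 26.4) -> (23, -26.4)

(23, -26.4)


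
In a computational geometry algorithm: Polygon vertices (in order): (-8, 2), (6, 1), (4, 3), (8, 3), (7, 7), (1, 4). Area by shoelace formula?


Shoelace sum: ((-8)*1 - 6*2) + (6*3 - 4*1) + (4*3 - 8*3) + (8*7 - 7*3) + (7*4 - 1*7) + (1*2 - (-8)*4)
= 72
Area = |72|/2 = 36

36


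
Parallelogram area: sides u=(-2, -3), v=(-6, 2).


|u x v| = |(-2)*2 - (-3)*(-6)|
= |(-4) - 18| = 22

22


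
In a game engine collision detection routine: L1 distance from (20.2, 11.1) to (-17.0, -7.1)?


|20.2-(-17)| + |11.1-(-7.1)| = 37.2 + 18.2 = 55.4

55.4


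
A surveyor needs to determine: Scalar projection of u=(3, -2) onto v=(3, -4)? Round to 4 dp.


u.v = 17, |v| = sqrt(25) = 5
Scalar projection = u.v / |v| = 17 / sqrt(25) = 3.4

3.4


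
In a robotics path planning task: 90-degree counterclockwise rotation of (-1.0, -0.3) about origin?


90° CCW: (x,y) -> (-y, x)
(-1,-0.3) -> (0.3, -1)

(0.3, -1)


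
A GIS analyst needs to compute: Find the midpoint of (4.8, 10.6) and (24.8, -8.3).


M = ((4.8+24.8)/2, (10.6+(-8.3))/2)
= (14.8, 1.15)

(14.8, 1.15)


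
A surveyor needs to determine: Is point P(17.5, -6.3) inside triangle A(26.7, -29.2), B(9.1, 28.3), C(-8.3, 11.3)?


Cross products: AB x AP = 125.96, BC x BP = 744.84, CA x CP = 428.9
All same sign? yes

Yes, inside


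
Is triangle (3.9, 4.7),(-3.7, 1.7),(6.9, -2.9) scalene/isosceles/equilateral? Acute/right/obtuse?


Side lengths squared: AB^2=66.76, BC^2=133.52, CA^2=66.76
Sorted: [66.76, 66.76, 133.52]
By sides: Isosceles, By angles: Right

Isosceles, Right


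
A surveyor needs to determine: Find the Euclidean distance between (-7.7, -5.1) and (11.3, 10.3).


dx=19, dy=15.4
d^2 = 19^2 + 15.4^2 = 598.16
d = sqrt(598.16) = 24.4573

24.4573
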